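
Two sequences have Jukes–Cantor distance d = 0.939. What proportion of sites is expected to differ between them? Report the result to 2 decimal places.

p = (3/4)(1 − e^(−4d/3)) = 0.75 × (1 − e^(-1.252)) = 0.75 × (1 − 0.285932) = 0.535551.

0.54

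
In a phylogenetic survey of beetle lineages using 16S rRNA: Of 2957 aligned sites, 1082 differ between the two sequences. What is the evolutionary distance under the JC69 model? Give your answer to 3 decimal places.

0.502

p = 1082/2957 ≈ 0.365911.
d = −(3/4) ln(1 − 4p/3) = −0.75 ln(1 − 0.487881) = −0.75 ln(0.512119)
  = −0.75 × (-0.669198) = 0.501899 substitutions/site.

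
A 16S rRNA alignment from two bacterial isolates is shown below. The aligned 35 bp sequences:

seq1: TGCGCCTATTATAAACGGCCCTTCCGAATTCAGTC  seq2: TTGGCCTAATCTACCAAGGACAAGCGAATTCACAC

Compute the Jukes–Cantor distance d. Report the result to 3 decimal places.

The sequences differ at 15 of 35 sites, so p = 15/35 ≈ 0.428571.
d = −(3/4) ln(1 − 4p/3) = −0.75 ln(1 − 0.571428) = −0.75 ln(0.428572)
  = −0.75 × (-0.847297) = 0.635473 substitutions/site.

0.635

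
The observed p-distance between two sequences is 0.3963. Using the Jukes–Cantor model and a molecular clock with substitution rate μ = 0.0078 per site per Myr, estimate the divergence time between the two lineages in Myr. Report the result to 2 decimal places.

36.14

d = −(3/4) ln(1 − 4p/3) = −0.75 ln(1 − 0.5284) = −0.75 ln(0.4716)
  = −0.75 × (-0.751624) = 0.563718 substitutions/site.
Under a molecular clock d = 2μt, so t = d/(2μ) = 0.563718 / (2 × 0.0078) = 36.14 Myr.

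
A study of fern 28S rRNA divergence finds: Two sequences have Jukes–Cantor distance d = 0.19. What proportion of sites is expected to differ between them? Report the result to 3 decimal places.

0.168

p = (3/4)(1 − e^(−4d/3)) = 0.75 × (1 − e^(-0.253333)) = 0.75 × (1 − 0.776209) = 0.167843.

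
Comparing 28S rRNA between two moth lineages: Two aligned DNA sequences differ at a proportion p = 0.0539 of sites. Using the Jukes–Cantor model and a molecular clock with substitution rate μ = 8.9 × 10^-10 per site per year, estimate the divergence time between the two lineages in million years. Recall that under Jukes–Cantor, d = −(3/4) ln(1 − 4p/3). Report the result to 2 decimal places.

d = −(3/4) ln(1 − 4p/3) = −0.75 ln(1 − 0.071867) = −0.75 ln(0.928133)
  = −0.75 × (-0.074580) = 0.055935 substitutions/site.
Under a molecular clock d = 2μt, so t = d/(2μ) = 0.055935 / (2 × 8.9 × 10^-10) = 31.42 million years.

31.42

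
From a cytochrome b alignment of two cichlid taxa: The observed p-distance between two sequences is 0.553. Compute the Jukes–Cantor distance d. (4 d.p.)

1.0027

d = −(3/4) ln(1 − 4p/3) = −0.75 ln(1 − 0.737333) = −0.75 ln(0.262667)
  = −0.75 × (-1.336868) = 1.002651 substitutions/site.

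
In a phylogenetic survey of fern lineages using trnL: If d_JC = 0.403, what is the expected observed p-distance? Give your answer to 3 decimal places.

0.312

p = (3/4)(1 − e^(−4d/3)) = 0.75 × (1 − e^(-0.537333)) = 0.75 × (1 − 0.584305) = 0.311771.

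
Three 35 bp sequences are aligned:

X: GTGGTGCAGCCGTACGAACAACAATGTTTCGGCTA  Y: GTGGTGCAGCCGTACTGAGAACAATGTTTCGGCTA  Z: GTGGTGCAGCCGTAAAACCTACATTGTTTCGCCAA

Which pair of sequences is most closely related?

X and Y

X–Y: 3/35 differ, p = 0.086, d = 0.091.
X–Z: 7/35 differ, p = 0.200, d = 0.233.
Y–Z: 9/35 differ, p = 0.257, d = 0.315.
The smallest distance is between X and Y.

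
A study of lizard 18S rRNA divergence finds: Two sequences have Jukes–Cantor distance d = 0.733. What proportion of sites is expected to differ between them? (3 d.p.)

p = (3/4)(1 − e^(−4d/3)) = 0.75 × (1 − e^(-0.977333)) = 0.75 × (1 − 0.376313) = 0.467765.

0.468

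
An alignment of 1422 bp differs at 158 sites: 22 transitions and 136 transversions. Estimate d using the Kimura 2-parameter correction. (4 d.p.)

P = 22/1422 ≈ 0.015471 and Q = 136/1422 ≈ 0.09564.
Under the Kimura two-parameter model, d = −½ ln(1 − 2P − Q) − ¼ ln(1 − 2Q).
1 − 2P − Q = 0.873418, giving −½ ln(0.873418) = 0.067671.
1 − 2Q = 0.80872, giving −¼ ln(0.80872) = 0.053076.
d = 0.067671 + 0.053076 = 0.120747.

0.1207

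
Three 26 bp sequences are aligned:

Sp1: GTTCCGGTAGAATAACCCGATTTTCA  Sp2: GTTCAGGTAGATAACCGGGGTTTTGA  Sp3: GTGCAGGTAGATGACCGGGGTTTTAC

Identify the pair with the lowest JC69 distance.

Sp2 and Sp3

Sp1–Sp2: 8/26 differ, p = 0.308, d = 0.396.
Sp1–Sp3: 10/26 differ, p = 0.385, d = 0.539.
Sp2–Sp3: 4/26 differ, p = 0.154, d = 0.172.
The smallest distance is between Sp2 and Sp3.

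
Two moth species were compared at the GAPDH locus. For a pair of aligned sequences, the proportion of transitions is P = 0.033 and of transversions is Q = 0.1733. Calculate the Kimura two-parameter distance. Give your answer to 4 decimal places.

Under the Kimura two-parameter model, d = −½ ln(1 − 2P − Q) − ¼ ln(1 − 2Q).
1 − 2P − Q = 0.7607, giving −½ ln(0.7607) = 0.136758.
1 − 2Q = 0.6534, giving −¼ ln(0.6534) = 0.106391.
d = 0.136758 + 0.106391 = 0.243149.

0.2431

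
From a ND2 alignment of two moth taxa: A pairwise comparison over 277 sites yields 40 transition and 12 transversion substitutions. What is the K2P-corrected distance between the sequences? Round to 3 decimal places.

0.224

P = 40/277 ≈ 0.144404 and Q = 12/277 ≈ 0.043321.
Under the Kimura two-parameter model, d = −½ ln(1 − 2P − Q) − ¼ ln(1 − 2Q).
1 − 2P − Q = 0.667871, giving −½ ln(0.667871) = 0.201830.
1 − 2Q = 0.913358, giving −¼ ln(0.913358) = 0.022657.
d = 0.201830 + 0.022657 = 0.224487.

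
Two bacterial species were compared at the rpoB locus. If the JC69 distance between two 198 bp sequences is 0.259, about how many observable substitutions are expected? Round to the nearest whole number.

Invert JC69: p = (3/4)(1 − e^(−4d/3)) = 0.75 × (1 − e^(-0.345333)) = 0.75 × (1 − 0.707985) = 0.219011.
Expected differing sites = pL ≈ 0.219011 × 198 = 43.364178 ≈ 43.

43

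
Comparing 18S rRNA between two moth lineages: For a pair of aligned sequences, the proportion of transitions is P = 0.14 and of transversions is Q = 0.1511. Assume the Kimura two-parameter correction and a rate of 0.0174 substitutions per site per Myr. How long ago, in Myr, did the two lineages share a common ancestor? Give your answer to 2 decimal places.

Under the Kimura two-parameter model, d = −½ ln(1 − 2P − Q) − ¼ ln(1 − 2Q).
1 − 2P − Q = 0.5689, giving −½ ln(0.5689) = 0.282025.
1 − 2Q = 0.6978, giving −¼ ln(0.6978) = 0.089956.
d = 0.282025 + 0.089956 = 0.371981.
Under a molecular clock d = 2μt, so t = d/(2μ) = 0.371981 / (2 × 0.0174) = 10.69 Myr.

10.69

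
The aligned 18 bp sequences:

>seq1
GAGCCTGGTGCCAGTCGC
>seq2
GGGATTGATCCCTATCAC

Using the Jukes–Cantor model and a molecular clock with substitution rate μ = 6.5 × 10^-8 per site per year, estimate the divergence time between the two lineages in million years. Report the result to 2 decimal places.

The sequences differ at 8 of 18 sites (2, 4, 5, 8, 10, 13, 14, 17), so p = 8/18 ≈ 0.444444.
d = −(3/4) ln(1 − 4p/3) = −0.75 ln(1 − 0.592592) = −0.75 ln(0.407408)
  = −0.75 × (-0.897940) = 0.673455 substitutions/site.
Under a molecular clock d = 2μt, so t = d/(2μ) = 0.673455 / (2 × 6.5 × 10^-8) = 5.18 million years.

5.18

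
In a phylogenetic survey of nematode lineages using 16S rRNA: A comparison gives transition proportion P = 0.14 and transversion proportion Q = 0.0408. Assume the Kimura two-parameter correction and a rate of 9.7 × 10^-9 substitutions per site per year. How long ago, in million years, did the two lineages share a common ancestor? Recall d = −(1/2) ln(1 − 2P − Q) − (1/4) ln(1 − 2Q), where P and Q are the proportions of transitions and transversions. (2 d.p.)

11.07

Under the Kimura two-parameter model, d = −½ ln(1 − 2P − Q) − ¼ ln(1 − 2Q).
1 − 2P − Q = 0.6792, giving −½ ln(0.6792) = 0.193420.
1 − 2Q = 0.9184, giving −¼ ln(0.9184) = 0.021281.
d = 0.193420 + 0.021281 = 0.214701.
Under a molecular clock d = 2μt, so t = d/(2μ) = 0.214701 / (2 × 9.7 × 10^-9) = 11.07 million years.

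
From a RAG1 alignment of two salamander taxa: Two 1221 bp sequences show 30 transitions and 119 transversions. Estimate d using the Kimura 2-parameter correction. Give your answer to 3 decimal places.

P = 30/1221 ≈ 0.02457 and Q = 119/1221 ≈ 0.097461.
Under the Kimura two-parameter model, d = −½ ln(1 − 2P − Q) − ¼ ln(1 − 2Q).
1 − 2P − Q = 0.853399, giving −½ ln(0.853399) = 0.079264.
1 − 2Q = 0.805078, giving −¼ ln(0.805078) = 0.054204.
d = 0.079264 + 0.054204 = 0.133468.

0.133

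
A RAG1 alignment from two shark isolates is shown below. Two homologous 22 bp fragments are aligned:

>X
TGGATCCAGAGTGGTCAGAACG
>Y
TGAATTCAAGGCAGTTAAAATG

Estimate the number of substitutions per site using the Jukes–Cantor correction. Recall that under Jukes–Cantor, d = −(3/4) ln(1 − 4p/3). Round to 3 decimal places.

The sequences differ at 9 of 22 sites (3, 6, 9, 10, 12, 13, 16, 18, 21), so p = 9/22 ≈ 0.409091.
d = −(3/4) ln(1 − 4p/3) = −0.75 ln(1 − 0.545455) = −0.75 ln(0.454545)
  = −0.75 × (-0.788458) = 0.591344 substitutions/site.

0.591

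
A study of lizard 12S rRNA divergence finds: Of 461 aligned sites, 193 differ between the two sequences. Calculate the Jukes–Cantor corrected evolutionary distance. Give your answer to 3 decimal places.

p = 193/461 ≈ 0.418655.
d = −(3/4) ln(1 − 4p/3) = −0.75 ln(1 − 0.558207) = −0.75 ln(0.441793)
  = −0.75 × (-0.816914) = 0.612686 substitutions/site.

0.613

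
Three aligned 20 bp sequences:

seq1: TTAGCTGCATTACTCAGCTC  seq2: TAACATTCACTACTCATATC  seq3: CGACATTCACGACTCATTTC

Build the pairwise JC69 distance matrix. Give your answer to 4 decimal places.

seq1–seq2: 7/20 sites differ → p = 0.35, d = −0.75 ln(1 − 0.466667) = 0.471457 ≈ 0.4715.
seq1–seq3: 9/20 sites differ → p = 0.45, d = −0.75 ln(1 − 0.6) = 0.687218 ≈ 0.6872.
seq2–seq3: 4/20 sites differ → p = 0.2, d = −0.75 ln(1 − 0.266667) = 0.232617 ≈ 0.2326.

d(seq1,seq2) = 0.4715, d(seq1,seq3) = 0.6872, d(seq2,seq3) = 0.2326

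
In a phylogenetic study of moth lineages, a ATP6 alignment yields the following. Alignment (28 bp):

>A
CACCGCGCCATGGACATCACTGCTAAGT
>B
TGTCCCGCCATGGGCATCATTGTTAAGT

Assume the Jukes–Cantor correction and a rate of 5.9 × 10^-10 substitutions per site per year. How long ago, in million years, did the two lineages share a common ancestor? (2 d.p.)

257.71

The sequences differ at 7 of 28 sites (1, 2, 3, 5, 14, 20, 23), so p = 7/28 = 0.25.
d = −(3/4) ln(1 − 4p/3) = −0.75 ln(1 − 0.333333) = −0.75 ln(0.666667)
  = −0.75 × (-0.405465) = 0.304099 substitutions/site.
Under a molecular clock d = 2μt, so t = d/(2μ) = 0.304099 / (2 × 5.9 × 10^-10) = 257.71 million years.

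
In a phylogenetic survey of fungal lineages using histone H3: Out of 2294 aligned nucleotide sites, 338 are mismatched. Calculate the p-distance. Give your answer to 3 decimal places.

0.147

p = 338/2294 = 0.147340… ≈ 0.147 (to 3 d.p.).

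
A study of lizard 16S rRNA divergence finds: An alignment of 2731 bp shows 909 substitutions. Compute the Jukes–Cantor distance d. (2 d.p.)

0.44

p = 909/2731 ≈ 0.332845.
d = −(3/4) ln(1 − 4p/3) = −0.75 ln(1 − 0.443793) = −0.75 ln(0.556207)
  = −0.75 × (-0.586615) = 0.439961 substitutions/site.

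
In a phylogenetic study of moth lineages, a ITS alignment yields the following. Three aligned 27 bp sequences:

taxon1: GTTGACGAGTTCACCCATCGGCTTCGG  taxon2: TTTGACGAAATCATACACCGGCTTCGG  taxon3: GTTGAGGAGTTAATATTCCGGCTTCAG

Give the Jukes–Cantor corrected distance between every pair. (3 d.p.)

d(taxon1,taxon2) = 0.264, d(taxon1,taxon3) = 0.377, d(taxon2,taxon3) = 0.377

taxon1–taxon2: 6/27 sites differ → p ≈ 0.222222, d = −0.75 ln(1 − 0.296296) = 0.263548 ≈ 0.264.
taxon1–taxon3: 8/27 sites differ → p ≈ 0.296296, d = −0.75 ln(1 − 0.395061) = 0.376971 ≈ 0.377.
taxon2–taxon3: 8/27 sites differ → p ≈ 0.296296, d = −0.75 ln(1 − 0.395061) = 0.376971 ≈ 0.377.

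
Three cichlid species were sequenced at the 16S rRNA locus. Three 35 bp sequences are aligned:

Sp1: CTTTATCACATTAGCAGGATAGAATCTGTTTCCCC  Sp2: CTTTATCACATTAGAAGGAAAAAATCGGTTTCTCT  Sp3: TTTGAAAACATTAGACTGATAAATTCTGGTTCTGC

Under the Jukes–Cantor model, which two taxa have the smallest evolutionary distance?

Sp1 and Sp2

Sp1–Sp2: 6/35 differ, p = 0.171, d = 0.195.
Sp1–Sp3: 12/35 differ, p = 0.343, d = 0.458.
Sp2–Sp3: 12/35 differ, p = 0.343, d = 0.458.
The smallest distance is between Sp1 and Sp2.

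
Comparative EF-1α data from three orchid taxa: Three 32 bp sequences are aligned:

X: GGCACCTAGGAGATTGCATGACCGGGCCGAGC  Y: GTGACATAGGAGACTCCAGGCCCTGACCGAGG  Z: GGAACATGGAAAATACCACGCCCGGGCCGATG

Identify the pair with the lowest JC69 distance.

X and Y

X–Y: 10/32 differ, p = 0.313, d = 0.404.
X–Z: 11/32 differ, p = 0.344, d = 0.460.
Y–Z: 11/32 differ, p = 0.344, d = 0.460.
The smallest distance is between X and Y.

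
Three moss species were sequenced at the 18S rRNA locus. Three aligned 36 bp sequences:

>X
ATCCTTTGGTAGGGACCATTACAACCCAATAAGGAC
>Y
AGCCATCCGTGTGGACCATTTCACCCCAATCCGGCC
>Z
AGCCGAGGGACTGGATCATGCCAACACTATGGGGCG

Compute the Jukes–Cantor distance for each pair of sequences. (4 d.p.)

X–Y: 11/36 sites differ → p ≈ 0.305556, d = −0.75 ln(1 − 0.407408) = 0.392437 ≈ 0.3924.
X–Z: 16/36 sites differ → p ≈ 0.444444, d = −0.75 ln(1 − 0.592592) = 0.673455 ≈ 0.6735.
Y–Z: 15/36 sites differ → p ≈ 0.416667, d = −0.75 ln(1 − 0.555556) = 0.608198 ≈ 0.6082.

d(X,Y) = 0.3924, d(X,Z) = 0.6735, d(Y,Z) = 0.6082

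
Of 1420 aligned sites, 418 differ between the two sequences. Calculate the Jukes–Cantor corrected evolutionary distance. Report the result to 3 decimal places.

p = 418/1420 ≈ 0.294366.
d = −(3/4) ln(1 − 4p/3) = −0.75 ln(1 − 0.392488) = −0.75 ln(0.607512)
  = −0.75 × (-0.498383) = 0.373787 substitutions/site.

0.374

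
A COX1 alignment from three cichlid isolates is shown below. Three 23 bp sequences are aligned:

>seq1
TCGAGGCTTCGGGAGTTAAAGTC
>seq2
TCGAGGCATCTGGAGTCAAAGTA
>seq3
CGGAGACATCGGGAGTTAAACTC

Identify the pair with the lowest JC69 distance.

seq1 and seq2

seq1–seq2: 4/23 differ, p = 0.174, d = 0.198.
seq1–seq3: 5/23 differ, p = 0.217, d = 0.257.
seq2–seq3: 7/23 differ, p = 0.304, d = 0.390.
The smallest distance is between seq1 and seq2.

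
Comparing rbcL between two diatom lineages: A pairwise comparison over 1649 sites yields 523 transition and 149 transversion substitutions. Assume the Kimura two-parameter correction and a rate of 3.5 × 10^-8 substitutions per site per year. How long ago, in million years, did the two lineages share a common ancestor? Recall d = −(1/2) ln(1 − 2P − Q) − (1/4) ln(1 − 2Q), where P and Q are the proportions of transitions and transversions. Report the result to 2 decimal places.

9.92

P = 523/1649 ≈ 0.317162 and Q = 149/1649 ≈ 0.090358.
Under the Kimura two-parameter model, d = −½ ln(1 − 2P − Q) − ¼ ln(1 − 2Q).
1 − 2P − Q = 0.275318, giving −½ ln(0.275318) = 0.644914.
1 − 2Q = 0.819284, giving −¼ ln(0.819284) = 0.049831.
d = 0.644914 + 0.049831 = 0.694745.
Under a molecular clock d = 2μt, so t = d/(2μ) = 0.694745 / (2 × 3.5 × 10^-8) = 9.92 million years.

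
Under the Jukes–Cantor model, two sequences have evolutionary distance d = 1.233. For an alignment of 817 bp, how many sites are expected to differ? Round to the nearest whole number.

Invert JC69: p = (3/4)(1 − e^(−4d/3)) = 0.75 × (1 − e^(-1.644)) = 0.75 × (1 − 0.193206) = 0.605096.
Expected differing sites = pL ≈ 0.605096 × 817 = 494.363432 ≈ 494.

494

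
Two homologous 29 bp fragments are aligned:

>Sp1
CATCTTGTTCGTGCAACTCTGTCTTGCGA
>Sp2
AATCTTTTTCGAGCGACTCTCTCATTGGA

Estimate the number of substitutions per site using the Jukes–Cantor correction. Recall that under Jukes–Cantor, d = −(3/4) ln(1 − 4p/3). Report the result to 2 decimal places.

0.34

The sequences differ at 8 of 29 sites (1, 7, 12, 15, 21, 24, 26, 27), so p = 8/29 ≈ 0.275862.
d = −(3/4) ln(1 − 4p/3) = −0.75 ln(1 − 0.367816) = −0.75 ln(0.632184)
  = −0.75 × (-0.458575) = 0.343931 substitutions/site.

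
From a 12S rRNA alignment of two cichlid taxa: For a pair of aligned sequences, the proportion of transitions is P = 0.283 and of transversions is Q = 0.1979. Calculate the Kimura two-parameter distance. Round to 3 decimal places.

Under the Kimura two-parameter model, d = −½ ln(1 − 2P − Q) − ¼ ln(1 − 2Q).
1 − 2P − Q = 0.2361, giving −½ ln(0.2361) = 0.721750.
1 − 2Q = 0.6042, giving −¼ ln(0.6042) = 0.125963.
d = 0.721750 + 0.125963 = 0.847713.

0.848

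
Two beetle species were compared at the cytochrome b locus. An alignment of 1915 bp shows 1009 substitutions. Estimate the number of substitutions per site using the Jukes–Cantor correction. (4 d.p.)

0.9093

p = 1009/1915 ≈ 0.526893.
d = −(3/4) ln(1 − 4p/3) = −0.75 ln(1 − 0.702524) = −0.75 ln(0.297476)
  = −0.75 × (-1.212422) = 0.909317 substitutions/site.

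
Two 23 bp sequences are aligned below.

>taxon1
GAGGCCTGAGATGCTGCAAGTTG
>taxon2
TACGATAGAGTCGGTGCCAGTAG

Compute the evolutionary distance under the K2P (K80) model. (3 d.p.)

0.666

Of 23 sites, 2 differences are transitions and 8 are transversions, so P = 2/23 ≈ 0.086957 and Q = 8/23 ≈ 0.347826.
Under the Kimura two-parameter model, d = −½ ln(1 − 2P − Q) − ¼ ln(1 − 2Q).
1 − 2P − Q = 0.47826, giving −½ ln(0.47826) = 0.368800.
1 − 2Q = 0.304348, giving −¼ ln(0.304348) = 0.297396.
d = 0.368800 + 0.297396 = 0.666196.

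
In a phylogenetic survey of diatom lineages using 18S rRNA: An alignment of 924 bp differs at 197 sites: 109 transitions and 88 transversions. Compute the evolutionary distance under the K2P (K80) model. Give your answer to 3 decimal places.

0.254

P = 109/924 ≈ 0.117965 and Q = 88/924 ≈ 0.095238.
Under the Kimura two-parameter model, d = −½ ln(1 − 2P − Q) − ¼ ln(1 − 2Q).
1 − 2P − Q = 0.668832, giving −½ ln(0.668832) = 0.201111.
1 − 2Q = 0.809524, giving −¼ ln(0.809524) = 0.052827.
d = 0.201111 + 0.052827 = 0.253938.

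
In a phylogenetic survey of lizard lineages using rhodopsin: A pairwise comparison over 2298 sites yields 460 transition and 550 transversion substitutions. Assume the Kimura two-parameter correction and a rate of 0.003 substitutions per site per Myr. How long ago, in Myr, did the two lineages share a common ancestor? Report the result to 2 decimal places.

112.21

P = 460/2298 ≈ 0.200174 and Q = 550/2298 ≈ 0.239339.
Under the Kimura two-parameter model, d = −½ ln(1 − 2P − Q) − ¼ ln(1 − 2Q).
1 − 2P − Q = 0.360313, giving −½ ln(0.360313) = 0.510391.
1 − 2Q = 0.521322, giving −¼ ln(0.521322) = 0.162847.
d = 0.510391 + 0.162847 = 0.673238.
Under a molecular clock d = 2μt, so t = d/(2μ) = 0.673238 / (2 × 0.003) = 112.21 Myr.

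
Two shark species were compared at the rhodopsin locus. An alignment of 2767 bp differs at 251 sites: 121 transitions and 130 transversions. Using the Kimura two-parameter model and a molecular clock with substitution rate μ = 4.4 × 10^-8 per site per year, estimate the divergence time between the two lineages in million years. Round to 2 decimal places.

1.10

P = 121/2767 ≈ 0.04373 and Q = 130/2767 ≈ 0.046982.
Under the Kimura two-parameter model, d = −½ ln(1 − 2P − Q) − ¼ ln(1 − 2Q).
1 − 2P − Q = 0.865558, giving −½ ln(0.865558) = 0.072190.
1 − 2Q = 0.906036, giving −¼ ln(0.906036) = 0.024669.
d = 0.072190 + 0.024669 = 0.096859.
Under a molecular clock d = 2μt, so t = d/(2μ) = 0.096859 / (2 × 4.4 × 10^-8) = 1.10 million years.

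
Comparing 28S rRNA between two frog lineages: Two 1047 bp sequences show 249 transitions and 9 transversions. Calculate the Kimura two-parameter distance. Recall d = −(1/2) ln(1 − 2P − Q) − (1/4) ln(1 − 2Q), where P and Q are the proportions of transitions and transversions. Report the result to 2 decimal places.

P = 249/1047 ≈ 0.237822 and Q = 9/1047 ≈ 0.008596.
Under the Kimura two-parameter model, d = −½ ln(1 − 2P − Q) − ¼ ln(1 − 2Q).
1 − 2P − Q = 0.51576, giving −½ ln(0.51576) = 0.331057.
1 − 2Q = 0.982808, giving −¼ ln(0.982808) = 0.004335.
d = 0.331057 + 0.004335 = 0.335392.

0.34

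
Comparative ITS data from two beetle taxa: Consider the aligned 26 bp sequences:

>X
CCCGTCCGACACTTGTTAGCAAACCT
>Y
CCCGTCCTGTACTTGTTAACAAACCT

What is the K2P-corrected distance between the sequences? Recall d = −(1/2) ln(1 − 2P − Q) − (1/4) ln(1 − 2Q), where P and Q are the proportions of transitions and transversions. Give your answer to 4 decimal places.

0.1768

Of 26 sites, 3 differences are transitions and 1 are transversions, so P = 3/26 ≈ 0.115385 and Q = 1/26 ≈ 0.038462.
Under the Kimura two-parameter model, d = −½ ln(1 − 2P − Q) − ¼ ln(1 − 2Q).
1 − 2P − Q = 0.730768, giving −½ ln(0.730768) = 0.156830.
1 − 2Q = 0.923076, giving −¼ ln(0.923076) = 0.020011.
d = 0.156830 + 0.020011 = 0.176841.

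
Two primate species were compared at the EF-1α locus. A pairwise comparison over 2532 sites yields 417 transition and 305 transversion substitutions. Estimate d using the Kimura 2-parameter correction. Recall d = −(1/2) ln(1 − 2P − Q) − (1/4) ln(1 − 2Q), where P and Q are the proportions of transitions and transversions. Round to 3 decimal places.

P = 417/2532 ≈ 0.164692 and Q = 305/2532 ≈ 0.120458.
Under the Kimura two-parameter model, d = −½ ln(1 − 2P − Q) − ¼ ln(1 − 2Q).
1 − 2P − Q = 0.550158, giving −½ ln(0.550158) = 0.298775.
1 − 2Q = 0.759084, giving −¼ ln(0.759084) = 0.068911.
d = 0.298775 + 0.068911 = 0.367686.

0.368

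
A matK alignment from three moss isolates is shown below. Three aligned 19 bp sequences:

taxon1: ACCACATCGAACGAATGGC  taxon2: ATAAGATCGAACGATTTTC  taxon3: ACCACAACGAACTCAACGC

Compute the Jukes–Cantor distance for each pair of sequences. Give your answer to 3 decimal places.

d(taxon1,taxon2) = 0.410, d(taxon1,taxon3) = 0.324, d(taxon2,taxon3) = 0.907

taxon1–taxon2: 6/19 sites differ → p ≈ 0.315789, d = −0.75 ln(1 − 0.421052) = 0.409907 ≈ 0.410.
taxon1–taxon3: 5/19 sites differ → p ≈ 0.263158, d = −0.75 ln(1 − 0.350877) = 0.324100 ≈ 0.324.
taxon2–taxon3: 10/19 sites differ → p ≈ 0.526316, d = −0.75 ln(1 − 0.701755) = 0.907380 ≈ 0.907.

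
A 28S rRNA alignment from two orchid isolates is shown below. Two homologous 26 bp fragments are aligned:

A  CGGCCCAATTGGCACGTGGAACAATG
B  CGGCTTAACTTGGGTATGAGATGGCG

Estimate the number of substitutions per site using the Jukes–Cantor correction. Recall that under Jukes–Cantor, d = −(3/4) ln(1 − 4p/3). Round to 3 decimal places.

0.949

The sequences differ at 14 of 26 sites, so p = 14/26 ≈ 0.538462.
d = −(3/4) ln(1 − 4p/3) = −0.75 ln(1 − 0.717949) = −0.75 ln(0.282051)
  = −0.75 × (-1.265667) = 0.949250 substitutions/site.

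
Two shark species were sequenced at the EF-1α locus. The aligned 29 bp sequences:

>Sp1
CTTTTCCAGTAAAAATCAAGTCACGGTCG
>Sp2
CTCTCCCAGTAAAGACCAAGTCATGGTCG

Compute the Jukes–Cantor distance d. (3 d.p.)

0.196

The sequences differ at 5 of 29 sites (3, 5, 14, 16, 24), so p = 5/29 ≈ 0.172414.
d = −(3/4) ln(1 − 4p/3) = −0.75 ln(1 − 0.229885) = −0.75 ln(0.770115)
  = −0.75 × (-0.261215) = 0.195911 substitutions/site.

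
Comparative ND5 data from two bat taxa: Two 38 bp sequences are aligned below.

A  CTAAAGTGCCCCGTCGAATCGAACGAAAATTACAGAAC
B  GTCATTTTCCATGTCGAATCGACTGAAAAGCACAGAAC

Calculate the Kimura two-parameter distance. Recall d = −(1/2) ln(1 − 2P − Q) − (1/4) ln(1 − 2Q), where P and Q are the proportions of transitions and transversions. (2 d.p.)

Of 38 sites, 3 differences are transitions and 8 are transversions, so P = 3/38 ≈ 0.078947 and Q = 8/38 ≈ 0.210526.
Under the Kimura two-parameter model, d = −½ ln(1 − 2P − Q) − ¼ ln(1 − 2Q).
1 − 2P − Q = 0.63158, giving −½ ln(0.63158) = 0.229765.
1 − 2Q = 0.578948, giving −¼ ln(0.578948) = 0.136636.
d = 0.229765 + 0.136636 = 0.366401.

0.37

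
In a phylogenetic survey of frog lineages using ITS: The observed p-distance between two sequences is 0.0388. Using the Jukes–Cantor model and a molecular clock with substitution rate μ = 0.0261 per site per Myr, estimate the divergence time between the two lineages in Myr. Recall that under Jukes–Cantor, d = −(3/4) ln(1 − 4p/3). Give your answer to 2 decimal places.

d = −(3/4) ln(1 − 4p/3) = −0.75 ln(1 − 0.051733) = −0.75 ln(0.948267)
  = −0.75 × (-0.053119) = 0.039839 substitutions/site.
Under a molecular clock d = 2μt, so t = d/(2μ) = 0.039839 / (2 × 0.0261) = 0.76 Myr.

0.76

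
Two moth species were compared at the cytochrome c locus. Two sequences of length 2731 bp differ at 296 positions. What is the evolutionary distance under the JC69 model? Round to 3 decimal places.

0.117

p = 296/2731 ≈ 0.108385.
d = −(3/4) ln(1 − 4p/3) = −0.75 ln(1 − 0.144513) = −0.75 ln(0.855487)
  = −0.75 × (-0.156084) = 0.117063 substitutions/site.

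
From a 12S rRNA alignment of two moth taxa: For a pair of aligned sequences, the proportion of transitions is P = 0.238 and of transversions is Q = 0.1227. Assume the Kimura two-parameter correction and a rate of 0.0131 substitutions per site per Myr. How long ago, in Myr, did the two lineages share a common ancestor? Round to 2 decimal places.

Under the Kimura two-parameter model, d = −½ ln(1 − 2P − Q) − ¼ ln(1 − 2Q).
1 − 2P − Q = 0.4013, giving −½ ln(0.4013) = 0.456523.
1 − 2Q = 0.7546, giving −¼ ln(0.7546) = 0.070392.
d = 0.456523 + 0.070392 = 0.526915.
Under a molecular clock d = 2μt, so t = d/(2μ) = 0.526915 / (2 × 0.0131) = 20.11 Myr.

20.11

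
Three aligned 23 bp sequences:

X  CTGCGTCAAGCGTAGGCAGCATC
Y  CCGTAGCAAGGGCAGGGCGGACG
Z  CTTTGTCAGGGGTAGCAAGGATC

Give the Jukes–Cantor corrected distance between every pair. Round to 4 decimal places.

X–Y: 11/23 sites differ → p ≈ 0.478261, d = −0.75 ln(1 − 0.637681) = 0.761423 ≈ 0.7614.
X–Z: 7/23 sites differ → p ≈ 0.304348, d = −0.75 ln(1 − 0.405797) = 0.390401 ≈ 0.3904.
Y–Z: 11/23 sites differ → p ≈ 0.478261, d = −0.75 ln(1 − 0.637681) = 0.761423 ≈ 0.7614.

d(X,Y) = 0.7614, d(X,Z) = 0.3904, d(Y,Z) = 0.7614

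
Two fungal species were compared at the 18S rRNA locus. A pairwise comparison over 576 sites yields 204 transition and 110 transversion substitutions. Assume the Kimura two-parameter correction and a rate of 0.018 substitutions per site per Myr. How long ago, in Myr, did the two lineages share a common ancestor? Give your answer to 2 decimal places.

35.23

P = 204/576 ≈ 0.354167 and Q = 110/576 ≈ 0.190972.
Under the Kimura two-parameter model, d = −½ ln(1 − 2P − Q) − ¼ ln(1 − 2Q).
1 − 2P − Q = 0.100694, giving −½ ln(0.100694) = 1.147835.
1 − 2Q = 0.618056, giving −¼ ln(0.618056) = 0.120294.
d = 1.147835 + 0.120294 = 1.268129.
Under a molecular clock d = 2μt, so t = d/(2μ) = 1.268129 / (2 × 0.018) = 35.23 Myr.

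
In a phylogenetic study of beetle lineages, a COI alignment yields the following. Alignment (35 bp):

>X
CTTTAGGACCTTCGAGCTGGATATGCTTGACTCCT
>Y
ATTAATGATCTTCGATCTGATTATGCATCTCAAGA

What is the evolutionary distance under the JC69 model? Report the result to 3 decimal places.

0.572

The sequences differ at 14 of 35 sites, so p = 14/35 = 0.4.
d = −(3/4) ln(1 − 4p/3) = −0.75 ln(1 − 0.533333) = −0.75 ln(0.466667)
  = −0.75 × (-0.762139) = 0.571604 substitutions/site.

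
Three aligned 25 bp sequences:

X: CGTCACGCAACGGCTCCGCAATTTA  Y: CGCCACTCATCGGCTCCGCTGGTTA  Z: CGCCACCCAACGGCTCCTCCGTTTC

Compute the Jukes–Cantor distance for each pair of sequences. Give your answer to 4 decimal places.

d(X,Y) = 0.2892, d(X,Z) = 0.2892, d(Y,Z) = 0.2892

X–Y: 6/25 sites differ → p = 0.24, d = −0.75 ln(1 − 0.32) = 0.289247 ≈ 0.2892.
X–Z: 6/25 sites differ → p = 0.24, d = −0.75 ln(1 − 0.32) = 0.289247 ≈ 0.2892.
Y–Z: 6/25 sites differ → p = 0.24, d = −0.75 ln(1 − 0.32) = 0.289247 ≈ 0.2892.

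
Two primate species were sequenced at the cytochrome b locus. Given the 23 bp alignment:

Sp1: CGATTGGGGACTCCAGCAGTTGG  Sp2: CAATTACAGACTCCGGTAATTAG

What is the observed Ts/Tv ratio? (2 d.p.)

Transitions are A↔G and C↔T; transversions are all other mismatches.
Transitions: 7. Transversions: 1.
R = 7/1 = 7.00.

7.00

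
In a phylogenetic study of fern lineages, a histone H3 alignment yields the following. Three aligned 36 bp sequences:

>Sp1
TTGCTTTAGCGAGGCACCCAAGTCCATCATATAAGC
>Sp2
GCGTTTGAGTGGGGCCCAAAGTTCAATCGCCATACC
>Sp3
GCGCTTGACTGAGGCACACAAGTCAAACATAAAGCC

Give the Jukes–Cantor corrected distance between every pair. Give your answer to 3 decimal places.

d(Sp1,Sp2) = 0.824, d(Sp1,Sp3) = 0.392, d(Sp2,Sp3) = 0.493

Sp1–Sp2: 18/36 sites differ → p = 0.5, d = −0.75 ln(1 − 0.666667) = 0.823960 ≈ 0.824.
Sp1–Sp3: 11/36 sites differ → p ≈ 0.305556, d = −0.75 ln(1 − 0.407408) = 0.392437 ≈ 0.392.
Sp2–Sp3: 13/36 sites differ → p ≈ 0.361111, d = −0.75 ln(1 − 0.481481) = 0.492584 ≈ 0.493.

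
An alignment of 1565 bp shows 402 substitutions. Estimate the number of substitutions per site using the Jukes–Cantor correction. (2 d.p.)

p = 402/1565 ≈ 0.256869.
d = −(3/4) ln(1 − 4p/3) = −0.75 ln(1 − 0.342492) = −0.75 ln(0.657508)
  = −0.75 × (-0.419298) = 0.314474 substitutions/site.

0.31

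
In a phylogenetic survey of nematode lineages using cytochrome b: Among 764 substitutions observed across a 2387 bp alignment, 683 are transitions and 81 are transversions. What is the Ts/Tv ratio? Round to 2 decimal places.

8.43

R = 683/81 = 8.432098… ≈ 8.43 (to 2 d.p.).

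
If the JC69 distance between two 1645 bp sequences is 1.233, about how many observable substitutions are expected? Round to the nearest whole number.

Invert JC69: p = (3/4)(1 − e^(−4d/3)) = 0.75 × (1 − e^(-1.644)) = 0.75 × (1 − 0.193206) = 0.605096.
Expected differing sites = pL ≈ 0.605096 × 1645 = 995.38292 ≈ 995.

995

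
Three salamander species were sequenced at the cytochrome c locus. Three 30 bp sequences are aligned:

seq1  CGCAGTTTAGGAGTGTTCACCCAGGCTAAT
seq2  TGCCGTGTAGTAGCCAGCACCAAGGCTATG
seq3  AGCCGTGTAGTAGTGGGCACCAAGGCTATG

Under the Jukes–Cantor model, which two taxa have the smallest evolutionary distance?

seq2 and seq3

seq1–seq2: 11/30 differ, p = 0.367, d = 0.503.
seq1–seq3: 9/30 differ, p = 0.300, d = 0.383.
seq2–seq3: 4/30 differ, p = 0.133, d = 0.147.
The smallest distance is between seq2 and seq3.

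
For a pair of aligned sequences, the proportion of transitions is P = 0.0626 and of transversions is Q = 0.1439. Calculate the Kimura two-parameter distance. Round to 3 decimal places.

0.242

Under the Kimura two-parameter model, d = −½ ln(1 − 2P − Q) − ¼ ln(1 − 2Q).
1 − 2P − Q = 0.7309, giving −½ ln(0.7309) = 0.156739.
1 − 2Q = 0.7122, giving −¼ ln(0.7122) = 0.084849.
d = 0.156739 + 0.084849 = 0.241588.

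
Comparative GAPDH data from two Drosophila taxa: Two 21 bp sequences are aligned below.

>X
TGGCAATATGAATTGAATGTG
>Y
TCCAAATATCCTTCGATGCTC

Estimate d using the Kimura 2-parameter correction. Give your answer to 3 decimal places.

1.185

Of 21 sites, 1 differences are transitions and 10 are transversions, so P = 1/21 ≈ 0.047619 and Q = 10/21 ≈ 0.47619.
Under the Kimura two-parameter model, d = −½ ln(1 − 2P − Q) − ¼ ln(1 − 2Q).
1 − 2P − Q = 0.428572, giving −½ ln(0.428572) = 0.423648.
1 − 2Q = 0.04762, giving −¼ ln(0.04762) = 0.761126.
d = 0.423648 + 0.761126 = 1.184774.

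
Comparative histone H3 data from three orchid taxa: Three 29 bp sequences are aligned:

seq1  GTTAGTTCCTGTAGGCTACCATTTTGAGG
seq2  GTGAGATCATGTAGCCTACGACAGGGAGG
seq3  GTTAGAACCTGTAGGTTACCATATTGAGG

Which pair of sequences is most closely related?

seq1 and seq3

seq1–seq2: 9/29 differ, p = 0.310, d = 0.401.
seq1–seq3: 4/29 differ, p = 0.138, d = 0.152.
seq2–seq3: 9/29 differ, p = 0.310, d = 0.401.
The smallest distance is between seq1 and seq3.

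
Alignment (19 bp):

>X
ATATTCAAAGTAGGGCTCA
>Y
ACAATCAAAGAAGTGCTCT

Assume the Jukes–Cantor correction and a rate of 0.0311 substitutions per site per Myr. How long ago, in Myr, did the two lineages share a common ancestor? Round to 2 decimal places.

5.21

The sequences differ at 5 of 19 sites (2, 4, 11, 14, 19), so p = 5/19 ≈ 0.263158.
d = −(3/4) ln(1 − 4p/3) = −0.75 ln(1 − 0.350877) = −0.75 ln(0.649123)
  = −0.75 × (-0.432133) = 0.324100 substitutions/site.
Under a molecular clock d = 2μt, so t = d/(2μ) = 0.324100 / (2 × 0.0311) = 5.21 Myr.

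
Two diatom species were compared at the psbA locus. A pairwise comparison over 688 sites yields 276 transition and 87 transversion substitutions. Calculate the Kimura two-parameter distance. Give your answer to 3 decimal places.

1.394

P = 276/688 ≈ 0.401163 and Q = 87/688 ≈ 0.126453.
Under the Kimura two-parameter model, d = −½ ln(1 − 2P − Q) − ¼ ln(1 − 2Q).
1 − 2P − Q = 0.071221, giving −½ ln(0.071221) = 1.320984.
1 − 2Q = 0.747094, giving −¼ ln(0.747094) = 0.072891.
d = 1.320984 + 0.072891 = 1.393875.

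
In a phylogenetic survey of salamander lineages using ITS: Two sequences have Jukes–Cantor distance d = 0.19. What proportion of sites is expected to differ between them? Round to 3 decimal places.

0.168

p = (3/4)(1 − e^(−4d/3)) = 0.75 × (1 − e^(-0.253333)) = 0.75 × (1 − 0.776209) = 0.167843.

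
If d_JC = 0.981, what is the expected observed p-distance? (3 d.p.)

p = (3/4)(1 − e^(−4d/3)) = 0.75 × (1 − e^(-1.308)) = 0.75 × (1 − 0.270360) = 0.547230.

0.547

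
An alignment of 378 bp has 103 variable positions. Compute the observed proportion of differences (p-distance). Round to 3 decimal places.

0.272

p = 103/378 = 0.272486… ≈ 0.272 (to 3 d.p.).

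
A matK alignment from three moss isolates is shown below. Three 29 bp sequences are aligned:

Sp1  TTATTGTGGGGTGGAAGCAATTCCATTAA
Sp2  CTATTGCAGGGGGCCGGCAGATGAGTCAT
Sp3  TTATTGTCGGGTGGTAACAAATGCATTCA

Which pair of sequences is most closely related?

Sp1 and Sp3

Sp1–Sp2: 14/29 differ, p = 0.483, d = 0.774.
Sp1–Sp3: 6/29 differ, p = 0.207, d = 0.242.
Sp2–Sp3: 14/29 differ, p = 0.483, d = 0.774.
The smallest distance is between Sp1 and Sp3.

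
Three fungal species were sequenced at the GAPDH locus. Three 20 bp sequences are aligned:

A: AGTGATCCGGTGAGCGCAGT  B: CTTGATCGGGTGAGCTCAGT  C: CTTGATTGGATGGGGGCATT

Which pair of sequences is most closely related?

A and B

A–B: 4/20 differ, p = 0.200, d = 0.233.
A–C: 8/20 differ, p = 0.400, d = 0.572.
B–C: 6/20 differ, p = 0.300, d = 0.383.
The smallest distance is between A and B.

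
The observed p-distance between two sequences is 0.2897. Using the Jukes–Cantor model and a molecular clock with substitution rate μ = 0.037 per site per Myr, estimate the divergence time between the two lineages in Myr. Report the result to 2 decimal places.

d = −(3/4) ln(1 − 4p/3) = −0.75 ln(1 − 0.386267) = −0.75 ln(0.613733)
  = −0.75 × (-0.488195) = 0.366146 substitutions/site.
Under a molecular clock d = 2μt, so t = d/(2μ) = 0.366146 / (2 × 0.037) = 4.95 Myr.

4.95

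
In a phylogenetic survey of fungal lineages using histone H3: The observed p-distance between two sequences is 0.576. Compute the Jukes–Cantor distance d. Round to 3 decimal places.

d = −(3/4) ln(1 − 4p/3) = −0.75 ln(1 − 0.768) = −0.75 ln(0.232)
  = −0.75 × (-1.461018) = 1.095764 substitutions/site.

1.096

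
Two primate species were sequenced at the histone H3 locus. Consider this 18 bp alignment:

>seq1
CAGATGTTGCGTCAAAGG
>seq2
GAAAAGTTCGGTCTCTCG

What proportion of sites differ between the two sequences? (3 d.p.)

0.500

The sequences differ at 9 of 18 positions (sites 1, 3, 5, 9, 10, 14, 15, 16, 17).
p = 9/18 = 0.500.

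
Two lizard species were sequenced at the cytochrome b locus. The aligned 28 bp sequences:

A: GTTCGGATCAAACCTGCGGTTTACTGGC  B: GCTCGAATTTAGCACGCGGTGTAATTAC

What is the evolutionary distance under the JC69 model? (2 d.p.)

0.56

The sequences differ at 11 of 28 sites, so p = 11/28 ≈ 0.392857.
d = −(3/4) ln(1 − 4p/3) = −0.75 ln(1 − 0.523809) = −0.75 ln(0.476191)
  = −0.75 × (-0.741936) = 0.556452 substitutions/site.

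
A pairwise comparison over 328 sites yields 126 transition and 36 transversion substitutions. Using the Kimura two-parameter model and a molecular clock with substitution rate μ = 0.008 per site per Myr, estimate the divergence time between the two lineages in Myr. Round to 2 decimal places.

69.63

P = 126/328 ≈ 0.384146 and Q = 36/328 ≈ 0.109756.
Under the Kimura two-parameter model, d = −½ ln(1 − 2P − Q) − ¼ ln(1 − 2Q).
1 − 2P − Q = 0.121952, giving −½ ln(0.121952) = 1.052064.
1 − 2Q = 0.780488, giving −¼ ln(0.780488) = 0.061959.
d = 1.052064 + 0.061959 = 1.114023.
Under a molecular clock d = 2μt, so t = d/(2μ) = 1.114023 / (2 × 0.008) = 69.63 Myr.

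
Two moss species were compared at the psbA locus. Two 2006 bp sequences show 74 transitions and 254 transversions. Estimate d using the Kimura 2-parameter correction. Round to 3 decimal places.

P = 74/2006 ≈ 0.036889 and Q = 254/2006 ≈ 0.12662.
Under the Kimura two-parameter model, d = −½ ln(1 − 2P − Q) − ¼ ln(1 − 2Q).
1 − 2P − Q = 0.799602, giving −½ ln(0.799602) = 0.111821.
1 − 2Q = 0.74676, giving −¼ ln(0.74676) = 0.073003.
d = 0.111821 + 0.073003 = 0.184824.

0.185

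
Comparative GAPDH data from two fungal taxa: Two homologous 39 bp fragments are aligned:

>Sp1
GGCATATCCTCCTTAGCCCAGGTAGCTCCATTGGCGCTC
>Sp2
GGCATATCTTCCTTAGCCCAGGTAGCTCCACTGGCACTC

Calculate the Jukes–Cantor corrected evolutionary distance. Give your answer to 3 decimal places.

The sequences differ at 3 of 39 sites (9, 31, 36), so p = 3/39 ≈ 0.076923.
d = −(3/4) ln(1 − 4p/3) = −0.75 ln(1 − 0.102564) = −0.75 ln(0.897436)
  = −0.75 × (-0.108213) = 0.081160 substitutions/site.

0.081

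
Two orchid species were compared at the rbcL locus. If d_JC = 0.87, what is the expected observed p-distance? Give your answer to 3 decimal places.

p = (3/4)(1 − e^(−4d/3)) = 0.75 × (1 − e^(-1.16)) = 0.75 × (1 − 0.313486) = 0.514886.

0.515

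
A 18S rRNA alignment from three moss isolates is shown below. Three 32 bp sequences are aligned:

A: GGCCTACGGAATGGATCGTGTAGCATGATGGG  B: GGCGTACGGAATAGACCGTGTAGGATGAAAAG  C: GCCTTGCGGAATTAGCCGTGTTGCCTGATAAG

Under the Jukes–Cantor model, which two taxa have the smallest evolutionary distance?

A and B

A–B: 7/32 differ, p = 0.219, d = 0.259.
A–C: 11/32 differ, p = 0.344, d = 0.460.
B–C: 10/32 differ, p = 0.313, d = 0.404.
The smallest distance is between A and B.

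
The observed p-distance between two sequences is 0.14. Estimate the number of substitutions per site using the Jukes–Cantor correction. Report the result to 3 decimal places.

0.155

d = −(3/4) ln(1 − 4p/3) = −0.75 ln(1 − 0.186667) = −0.75 ln(0.813333)
  = −0.75 × (-0.206615) = 0.154961 substitutions/site.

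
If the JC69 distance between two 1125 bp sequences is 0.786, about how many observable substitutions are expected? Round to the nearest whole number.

548

Invert JC69: p = (3/4)(1 − e^(−4d/3)) = 0.75 × (1 − e^(-1.048)) = 0.75 × (1 − 0.350638) = 0.487022.
Expected differing sites = pL ≈ 0.487022 × 1125 = 547.89975 ≈ 548.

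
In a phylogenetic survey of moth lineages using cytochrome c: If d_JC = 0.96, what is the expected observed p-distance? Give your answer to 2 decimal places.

p = (3/4)(1 − e^(−4d/3)) = 0.75 × (1 − e^(-1.28)) = 0.75 × (1 − 0.278037) = 0.541472.

0.54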